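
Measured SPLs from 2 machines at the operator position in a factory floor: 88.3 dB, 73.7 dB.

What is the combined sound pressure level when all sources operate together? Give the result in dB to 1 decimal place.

Converting to relative power and adding: 10^(88.3/10) + 10^(73.7/10) = 6.995e+08.
Combined level = 10 log₁₀(6.995e+08) = 88.4 dB.

88.4 dB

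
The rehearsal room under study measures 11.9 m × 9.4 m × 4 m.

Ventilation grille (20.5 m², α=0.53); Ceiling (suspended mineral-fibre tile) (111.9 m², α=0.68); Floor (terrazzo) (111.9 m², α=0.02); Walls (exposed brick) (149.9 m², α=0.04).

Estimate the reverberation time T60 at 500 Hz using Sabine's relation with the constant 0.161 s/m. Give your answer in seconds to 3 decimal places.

Equivalent absorption area: A = 20.5·0.53 + 111.9·0.68 + 111.9·0.02 + 149.9·0.04 = 95.191 m².
V = 11.9·9.4·4 = 447.44 m³.
Sabine: RT60 = 0.161 × 447.44 / 95.191 = 0.757 s.

0.757 sec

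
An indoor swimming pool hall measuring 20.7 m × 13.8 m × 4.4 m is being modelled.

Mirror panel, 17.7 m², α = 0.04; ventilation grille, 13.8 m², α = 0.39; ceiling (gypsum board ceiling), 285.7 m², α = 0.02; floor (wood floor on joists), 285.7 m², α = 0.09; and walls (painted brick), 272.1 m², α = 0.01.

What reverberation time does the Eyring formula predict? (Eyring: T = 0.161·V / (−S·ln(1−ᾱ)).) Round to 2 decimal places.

Total surface area S = 17.7 + 13.8 + 285.7 + 285.7 + 272.1 = 875.0 m².
Absorption A = 17.7×0.04 + 13.8×0.39 + 285.7×0.02 + 285.7×0.09 + 272.1×0.01 = 40.238 sabins.
Mean coefficient ᾱ = A/S = 0.0460.
−S·ln(1−ᾱ) = −875.0 × ln(1 − 0.0460) = 41.205.
V = 20.7 × 13.8 × 4.4 = 1256.904 m³.
RT60 = 0.161 × 1256.904 / 41.205 = 4.91 s.

4.91 seconds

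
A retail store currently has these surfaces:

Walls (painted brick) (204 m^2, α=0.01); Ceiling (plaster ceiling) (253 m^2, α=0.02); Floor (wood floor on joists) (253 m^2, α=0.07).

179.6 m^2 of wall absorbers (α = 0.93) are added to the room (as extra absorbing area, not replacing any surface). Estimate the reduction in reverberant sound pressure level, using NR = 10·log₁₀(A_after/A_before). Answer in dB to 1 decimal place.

Equivalent absorption area: A_before = 204×0.01 + 253×0.02 + 253×0.07 = 24.810 m^2.
Added absorption = 179.6 × 0.93 = 167.028 sabins.
A_after = 24.810 + 167.028 = 191.838 sabins.
Reduction = 10 log₁₀(A_after/A_before) = 10 log₁₀(7.7323) = 8.9 dB.

8.9 dB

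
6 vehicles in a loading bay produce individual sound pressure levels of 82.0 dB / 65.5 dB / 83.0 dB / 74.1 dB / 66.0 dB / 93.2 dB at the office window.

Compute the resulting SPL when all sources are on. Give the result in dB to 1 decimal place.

Sum in the linear (power) domain: Σ 10^(Lᵢ/10) = 10^(82.0/10) + 10^(65.5/10) + 10^(83.0/10) + 10^(74.1/10) + 10^(66.0/10) + 10^(93.2/10) = 2.481e+09.
Back to dB: 10·log₁₀ Σ = 93.9 dB.

93.9 dB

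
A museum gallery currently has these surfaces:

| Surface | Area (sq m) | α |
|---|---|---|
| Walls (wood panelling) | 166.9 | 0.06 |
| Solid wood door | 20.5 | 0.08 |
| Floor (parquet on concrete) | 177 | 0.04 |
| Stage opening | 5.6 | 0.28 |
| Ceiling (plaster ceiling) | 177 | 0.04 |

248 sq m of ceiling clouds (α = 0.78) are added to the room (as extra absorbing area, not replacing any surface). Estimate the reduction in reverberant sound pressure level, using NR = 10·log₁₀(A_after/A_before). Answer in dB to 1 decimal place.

9.1 dB

A_before = Σ Sᵢαᵢ = 166.9·0.06 + 20.5·0.08 + 177·0.04 + 5.6·0.28 + 177·0.04 = 27.382 sabins.
Treatment contributes 248·0.78 = 193.440 sabins.
A_after = 27.382 + 193.440 = 220.822 sabins.
Reduction = 10 log₁₀(A_after/A_before) = 10 log₁₀(8.0645) = 9.1 dB.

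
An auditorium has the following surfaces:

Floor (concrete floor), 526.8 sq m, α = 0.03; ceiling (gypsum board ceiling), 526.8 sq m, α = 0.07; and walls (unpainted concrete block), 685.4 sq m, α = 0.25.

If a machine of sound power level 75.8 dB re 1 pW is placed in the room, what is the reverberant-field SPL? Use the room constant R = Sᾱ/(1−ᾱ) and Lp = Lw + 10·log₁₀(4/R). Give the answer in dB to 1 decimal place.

57.7 dB

A = 224.030 sabins; S = 1739.0 sq m.
ᾱ = 0.1288, so room constant R = A/(1−ᾱ) = 257.151 sq m.
Lp = Lw + 10 log₁₀(4/R) = 75.8 -18.08 = 57.7 dB.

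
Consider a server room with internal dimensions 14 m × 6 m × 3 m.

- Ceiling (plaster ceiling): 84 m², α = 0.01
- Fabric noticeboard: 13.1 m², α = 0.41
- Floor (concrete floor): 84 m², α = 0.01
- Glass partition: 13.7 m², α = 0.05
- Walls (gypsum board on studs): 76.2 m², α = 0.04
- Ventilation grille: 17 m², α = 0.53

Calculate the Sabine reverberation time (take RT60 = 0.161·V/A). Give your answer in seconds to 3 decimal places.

Summing Sᵢαᵢ: 0.840 + 5.371 + 0.840 + 0.685 + 3.048 + 9.010 → A = 19.794 sabins.
Room volume: 252 m³.
Sabine: RT60 = 0.161 × 252 / 19.794 = 2.050 s.

2.050 seconds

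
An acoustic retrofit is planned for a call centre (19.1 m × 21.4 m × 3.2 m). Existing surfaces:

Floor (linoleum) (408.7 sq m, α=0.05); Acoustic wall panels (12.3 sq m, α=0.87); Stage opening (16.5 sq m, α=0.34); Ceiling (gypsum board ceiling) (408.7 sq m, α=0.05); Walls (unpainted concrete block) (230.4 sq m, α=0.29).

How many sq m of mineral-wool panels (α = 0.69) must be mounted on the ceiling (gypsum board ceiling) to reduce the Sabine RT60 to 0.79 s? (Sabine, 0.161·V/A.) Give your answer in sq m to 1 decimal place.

222.8

Total absorption A₁ = 408.7·0.05 + 12.3·0.87 + 16.5·0.34 + 408.7·0.05 + 230.4·0.29
  = 20.435 + 10.701 + 5.610 + 20.435 + 66.816 = 123.997 sq m sabins.
V = 1307.968 m³. Target absorption A₂ = 0.161 × 1307.968 / 0.79 = 266.561 sabins.
ΔA needed = 266.561 − 123.997 = 142.564 sabins.
Net gain per sq m: Δα = 0.69 − 0.05 = 0.64.
Panel area = 142.564 / 0.64 = 222.8 sq m.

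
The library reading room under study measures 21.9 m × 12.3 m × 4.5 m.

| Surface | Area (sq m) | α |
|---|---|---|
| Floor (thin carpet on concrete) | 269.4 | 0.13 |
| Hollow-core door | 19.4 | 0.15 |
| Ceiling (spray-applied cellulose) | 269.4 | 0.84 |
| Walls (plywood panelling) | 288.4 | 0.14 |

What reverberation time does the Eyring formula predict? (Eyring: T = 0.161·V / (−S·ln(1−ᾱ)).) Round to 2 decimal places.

S = Σ Sᵢ = 846.6 sq m.
Σ(Sᵢαᵢ) = 269.4·0.13 + 19.4·0.15 + 269.4·0.84 + 288.4·0.14 = 304.604.
Mean coefficient ᾱ = A/S = 0.3598.
−S·ln(1−ᾱ) = −846.6 × ln(1 − 0.3598) = 377.562.
V = 21.9 × 12.3 × 4.5 = 1212.165 m³.
RT60 = 0.161 × 1212.165 / 377.562 = 0.52 s.

0.52 s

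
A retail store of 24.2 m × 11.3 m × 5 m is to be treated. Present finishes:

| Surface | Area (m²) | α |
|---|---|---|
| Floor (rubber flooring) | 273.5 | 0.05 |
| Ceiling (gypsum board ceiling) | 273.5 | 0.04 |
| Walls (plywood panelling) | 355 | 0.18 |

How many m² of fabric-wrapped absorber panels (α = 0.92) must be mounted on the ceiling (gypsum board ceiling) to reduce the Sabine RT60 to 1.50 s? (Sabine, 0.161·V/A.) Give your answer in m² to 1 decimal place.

Equivalent absorption area: A₁ = 273.5·0.05 + 273.5·0.04 + 355·0.18 = 88.515 m².
V = 1367.3 m³. Target absorption A₂ = 0.161 × 1367.3 / 1.50 = 146.757 sabins.
Absorption to add: 146.757 − 88.515 = 58.242 sabins.
Net gain per m²: Δα = 0.92 − 0.04 = 0.88.
Panel area = 58.242 / 0.88 = 66.2 m².

66.2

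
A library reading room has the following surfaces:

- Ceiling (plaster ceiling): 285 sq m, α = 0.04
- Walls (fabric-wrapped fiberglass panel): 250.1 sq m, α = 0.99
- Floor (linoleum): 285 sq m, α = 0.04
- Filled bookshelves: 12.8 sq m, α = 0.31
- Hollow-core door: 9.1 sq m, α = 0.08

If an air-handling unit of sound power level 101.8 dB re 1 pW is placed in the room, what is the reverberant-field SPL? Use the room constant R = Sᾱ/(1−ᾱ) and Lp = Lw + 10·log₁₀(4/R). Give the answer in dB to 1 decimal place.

A = 275.095 sabins; S = 842.0 sq m.
ᾱ = 275.095/842.0 = 0.3267; R = Sᾱ/(1−ᾱ) = 275.095/(1−0.3267) = 408.577 sq m.
Lp = Lw + 10 log₁₀(4/R) = 101.8 -20.09 = 81.7 dB.

81.7 dB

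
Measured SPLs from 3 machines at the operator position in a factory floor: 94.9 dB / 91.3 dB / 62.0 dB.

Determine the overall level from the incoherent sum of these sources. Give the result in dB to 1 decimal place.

Converting to relative power and adding: 10^(94.9/10) + 10^(91.3/10) + 10^(62.0/10) = 4.441e+09.
Back to dB: 10·log₁₀ Σ = 96.5 dB.

96.5 dB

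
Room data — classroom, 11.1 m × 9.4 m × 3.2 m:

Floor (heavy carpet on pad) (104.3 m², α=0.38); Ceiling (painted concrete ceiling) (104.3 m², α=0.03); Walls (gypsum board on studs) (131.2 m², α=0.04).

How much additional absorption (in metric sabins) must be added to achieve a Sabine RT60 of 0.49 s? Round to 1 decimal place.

61.7 sabins

Total absorption A₁ = 104.3*0.38 + 104.3*0.03 + 131.2*0.04
  = 39.634 + 3.129 + 5.248 = 48.011 m² sabins.
Target A₂ = 0.161·333.888/0.49 = 109.706 sabins (V = 333.888 m³).
Shortfall: 109.706 − 48.011 = 61.7 sabins.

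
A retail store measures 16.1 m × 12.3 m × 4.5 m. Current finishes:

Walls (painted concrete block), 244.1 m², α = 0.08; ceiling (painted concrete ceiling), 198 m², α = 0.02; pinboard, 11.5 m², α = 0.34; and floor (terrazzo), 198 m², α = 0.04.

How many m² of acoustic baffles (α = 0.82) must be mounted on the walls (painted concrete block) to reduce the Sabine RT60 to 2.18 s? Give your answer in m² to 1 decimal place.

41.2

Total absorption A₁ = 244.1·0.08 + 198·0.02 + 11.5·0.34 + 198·0.04
  = 19.528 + 3.960 + 3.910 + 7.920 = 35.318 m² sabins.
V = 891.135 m³. Target absorption A₂ = 0.161 × 891.135 / 2.18 = 65.813 sabins.
ΔA needed = 65.813 − 35.318 = 30.495 sabins.
Each m² of panel replacing the walls (painted concrete block) adds (0.82 − 0.08) = 0.74 sabins.
Panel area = 30.495 / 0.74 = 41.2 m².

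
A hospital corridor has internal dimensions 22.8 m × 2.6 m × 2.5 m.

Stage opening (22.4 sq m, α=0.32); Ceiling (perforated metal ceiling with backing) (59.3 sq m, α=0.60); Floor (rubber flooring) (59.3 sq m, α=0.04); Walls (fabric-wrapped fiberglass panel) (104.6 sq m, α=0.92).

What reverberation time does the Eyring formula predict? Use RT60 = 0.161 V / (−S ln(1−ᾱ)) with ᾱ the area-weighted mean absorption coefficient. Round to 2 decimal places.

0.11 seconds

S = Σ Sᵢ = 245.6 sq m.
Absorption A = 22.4×0.32 + 59.3×0.60 + 59.3×0.04 + 104.6×0.92 = 141.352 sabins.
Mean coefficient ᾱ = A/S = 0.5755.
−S·ln(1−ᾱ) = −245.6 × ln(1 − 0.5755) = 210.441.
V = 22.8 × 2.6 × 2.5 = 148.2 m³.
RT60 = 0.161 × 148.2 / 210.441 = 0.11 s.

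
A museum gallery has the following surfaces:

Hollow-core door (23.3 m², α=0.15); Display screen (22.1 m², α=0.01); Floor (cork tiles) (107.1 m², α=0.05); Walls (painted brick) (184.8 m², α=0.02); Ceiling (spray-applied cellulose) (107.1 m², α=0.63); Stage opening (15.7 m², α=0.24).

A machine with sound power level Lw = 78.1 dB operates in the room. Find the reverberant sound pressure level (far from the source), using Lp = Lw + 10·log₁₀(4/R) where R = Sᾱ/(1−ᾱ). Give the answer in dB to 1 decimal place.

64.0 dB

A = 84.008 sabins; S = 460.1 m².
ᾱ = 84.008/460.1 = 0.1826; R = Sᾱ/(1−ᾱ) = 84.008/(1−0.1826) = 102.775 m².
Lp = Lw + 10 log₁₀(4/R) = 78.1 -14.10 = 64.0 dB.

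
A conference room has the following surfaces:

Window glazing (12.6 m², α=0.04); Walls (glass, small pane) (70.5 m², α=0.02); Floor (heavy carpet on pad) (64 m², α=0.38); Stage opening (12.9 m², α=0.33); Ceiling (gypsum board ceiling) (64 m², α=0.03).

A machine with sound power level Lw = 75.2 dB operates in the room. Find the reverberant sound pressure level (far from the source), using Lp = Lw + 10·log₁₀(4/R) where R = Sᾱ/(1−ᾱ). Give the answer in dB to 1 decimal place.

65.4 dB

A = 32.411 sabins; S = 224.0 m².
ᾱ = 0.1447, so room constant R = A/(1−ᾱ) = 37.894 m².
Lp = Lw + 10 log₁₀(4/R) = 75.2 -9.77 = 65.4 dB.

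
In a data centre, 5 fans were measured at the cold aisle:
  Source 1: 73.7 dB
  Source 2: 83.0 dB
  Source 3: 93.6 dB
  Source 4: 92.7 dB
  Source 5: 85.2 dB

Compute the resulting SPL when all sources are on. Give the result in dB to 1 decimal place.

Σ 10^(Lᵢ/10) = 4.707e+09.
L_total = 10·log₁₀(4.707e+09) = 96.7 dB.

96.7 dB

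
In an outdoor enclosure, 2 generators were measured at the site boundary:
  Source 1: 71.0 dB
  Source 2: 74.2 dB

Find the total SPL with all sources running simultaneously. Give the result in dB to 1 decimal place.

Sum in the linear (power) domain: Σ 10^(Lᵢ/10) = 10^(71.0/10) + 10^(74.2/10) = 3.889e+07.
Back to dB: 10·log₁₀ Σ = 75.9 dB.

75.9 dB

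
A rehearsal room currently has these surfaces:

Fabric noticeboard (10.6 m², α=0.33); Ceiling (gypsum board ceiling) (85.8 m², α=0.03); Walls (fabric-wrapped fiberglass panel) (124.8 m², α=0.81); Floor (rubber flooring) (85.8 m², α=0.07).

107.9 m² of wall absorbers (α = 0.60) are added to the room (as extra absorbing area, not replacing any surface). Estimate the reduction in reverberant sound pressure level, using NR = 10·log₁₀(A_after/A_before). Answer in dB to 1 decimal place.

2.0 dB

Equivalent absorption area: A_before = 10.6*0.33 + 85.8*0.03 + 124.8*0.81 + 85.8*0.07 = 113.166 m².
Treatment contributes 107.9·0.60 = 64.740 sabins.
New total A_after = 177.906 sabins.
Reduction = 10 log₁₀(A_after/A_before) = 10 log₁₀(1.5721) = 2.0 dB.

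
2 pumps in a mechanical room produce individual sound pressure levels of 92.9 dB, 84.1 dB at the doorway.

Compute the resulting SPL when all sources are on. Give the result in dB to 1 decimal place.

93.4 dB

Σ 10^(Lᵢ/10) = 2.207e+09.
Combined level = 10 log₁₀(2.207e+09) = 93.4 dB.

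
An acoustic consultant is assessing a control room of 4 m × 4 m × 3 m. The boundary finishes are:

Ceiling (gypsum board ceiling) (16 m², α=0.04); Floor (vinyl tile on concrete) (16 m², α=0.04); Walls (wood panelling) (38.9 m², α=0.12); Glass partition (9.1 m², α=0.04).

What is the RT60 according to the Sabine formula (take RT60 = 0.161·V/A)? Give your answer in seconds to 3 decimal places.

1.224 seconds

Equivalent absorption area: A = 16×0.04 + 16×0.04 + 38.9×0.12 + 9.1×0.04 = 6.312 m².
Room volume: 48 m³.
Sabine: RT60 = 0.161 × 48 / 6.312 = 1.224 s.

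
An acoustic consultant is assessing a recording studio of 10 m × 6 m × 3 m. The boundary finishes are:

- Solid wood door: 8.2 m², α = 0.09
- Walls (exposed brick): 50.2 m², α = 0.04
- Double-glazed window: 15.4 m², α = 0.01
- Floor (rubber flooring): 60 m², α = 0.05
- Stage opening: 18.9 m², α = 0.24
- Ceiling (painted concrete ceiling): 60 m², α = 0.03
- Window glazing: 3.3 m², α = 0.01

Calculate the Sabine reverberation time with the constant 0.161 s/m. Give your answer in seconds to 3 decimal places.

2.362 s

A = Σ Sᵢαᵢ = 8.2·0.09 + 50.2·0.04 + 15.4·0.01 + 60·0.05 + 18.9·0.24 + 60·0.03 + 3.3·0.01 = 12.269 sabins.
V = 10·6·3 = 180 m³.
T = 0.161 V/A = 0.161·180/12.269 = 2.362 s.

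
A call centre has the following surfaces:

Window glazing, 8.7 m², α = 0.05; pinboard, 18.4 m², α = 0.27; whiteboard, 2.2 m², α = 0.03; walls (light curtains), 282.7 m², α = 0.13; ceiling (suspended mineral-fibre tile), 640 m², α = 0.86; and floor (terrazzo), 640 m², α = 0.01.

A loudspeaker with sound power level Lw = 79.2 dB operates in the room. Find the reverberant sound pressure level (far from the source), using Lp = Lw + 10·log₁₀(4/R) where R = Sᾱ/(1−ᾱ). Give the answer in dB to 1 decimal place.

55.4 dB

Σ(Sᵢαᵢ) = 8.7×0.05 + 18.4×0.27 + 2.2×0.03 + 282.7×0.13 + 640×0.86 + 640×0.01 = 599.020; total area S = 1592.0 m².
ᾱ = 599.020/1592.0 = 0.3763; R = Sᾱ/(1−ᾱ) = 599.020/(1−0.3763) = 960.430 m².
Lp = 79.2 + 10·log₁₀(4/960.430) = 79.2 + (-23.80) = 55.4 dB.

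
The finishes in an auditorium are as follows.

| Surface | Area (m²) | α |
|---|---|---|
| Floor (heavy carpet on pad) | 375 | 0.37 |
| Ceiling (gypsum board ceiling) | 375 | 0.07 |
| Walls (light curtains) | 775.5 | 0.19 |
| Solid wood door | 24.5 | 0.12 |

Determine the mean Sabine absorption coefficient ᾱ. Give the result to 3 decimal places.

0.203

S = Σ Sᵢ = 375 + 375 + 775.5 + 24.5 = 1550.0 m².
Σ(Sᵢαᵢ) = 375·0.37 + 375·0.07 + 775.5·0.19 + 24.5·0.12 = 315.285.
ᾱ = A/S = 0.203.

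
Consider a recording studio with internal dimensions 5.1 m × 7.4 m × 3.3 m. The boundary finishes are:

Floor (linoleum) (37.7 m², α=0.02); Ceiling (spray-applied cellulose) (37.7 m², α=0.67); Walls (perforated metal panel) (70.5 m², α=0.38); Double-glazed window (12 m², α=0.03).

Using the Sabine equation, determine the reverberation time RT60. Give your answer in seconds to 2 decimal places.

0.38 seconds

A = Σ Sᵢαᵢ = 37.7×0.02 + 37.7×0.67 + 70.5×0.38 + 12×0.03 = 53.163 sabins.
V = 5.1·7.4·3.3 = 124.542 m³.
RT60 = 0.161 · V / A = 0.161 × 124.542 / 53.163 = 0.38 s.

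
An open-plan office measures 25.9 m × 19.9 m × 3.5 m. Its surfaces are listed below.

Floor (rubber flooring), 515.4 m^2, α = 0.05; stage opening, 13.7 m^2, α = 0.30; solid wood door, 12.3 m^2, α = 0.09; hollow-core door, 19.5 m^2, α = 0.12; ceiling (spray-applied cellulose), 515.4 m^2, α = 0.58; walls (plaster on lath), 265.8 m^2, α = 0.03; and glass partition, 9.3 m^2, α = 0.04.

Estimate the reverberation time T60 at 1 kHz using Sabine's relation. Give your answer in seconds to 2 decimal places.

Summing Sᵢαᵢ: 25.770 + 4.110 + 1.107 + 2.340 + 298.932 + 7.974 + 0.372 → A = 340.605 sabins.
Room volume: 1803.935 m³.
RT60 = 0.161 · V / A = 0.161 × 1803.935 / 340.605 = 0.85 s.

0.85 sec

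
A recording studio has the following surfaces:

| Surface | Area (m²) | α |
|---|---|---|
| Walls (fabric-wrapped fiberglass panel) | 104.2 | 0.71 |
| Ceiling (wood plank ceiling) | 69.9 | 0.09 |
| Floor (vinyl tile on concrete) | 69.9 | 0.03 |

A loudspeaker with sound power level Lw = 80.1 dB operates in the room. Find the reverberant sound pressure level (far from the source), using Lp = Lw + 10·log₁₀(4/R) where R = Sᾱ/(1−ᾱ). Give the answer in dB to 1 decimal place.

65.2 dB

A = 82.370 sabins; S = 244.0 m².
ᾱ = 82.370/244.0 = 0.3376; R = Sᾱ/(1−ᾱ) = 82.370/(1−0.3376) = 124.351 m².
Lp = 80.1 + 10·log₁₀(4/124.351) = 80.1 + (-14.93) = 65.2 dB.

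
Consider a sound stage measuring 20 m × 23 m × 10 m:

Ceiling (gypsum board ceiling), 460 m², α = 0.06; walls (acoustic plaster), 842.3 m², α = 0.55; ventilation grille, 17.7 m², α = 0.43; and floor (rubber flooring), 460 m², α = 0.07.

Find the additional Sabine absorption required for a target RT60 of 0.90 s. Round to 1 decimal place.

A₁ = Σ Sᵢαᵢ = 460·0.06 + 842.3·0.55 + 17.7·0.43 + 460·0.07 = 530.676 sabins.
V = 4600 m³. Required absorption A₂ = 0.161 × 4600 / 0.90 = 822.889 sabins.
Additional absorption ΔA = 822.889 − 530.676 = 292.2 sabins.

292.2 sabins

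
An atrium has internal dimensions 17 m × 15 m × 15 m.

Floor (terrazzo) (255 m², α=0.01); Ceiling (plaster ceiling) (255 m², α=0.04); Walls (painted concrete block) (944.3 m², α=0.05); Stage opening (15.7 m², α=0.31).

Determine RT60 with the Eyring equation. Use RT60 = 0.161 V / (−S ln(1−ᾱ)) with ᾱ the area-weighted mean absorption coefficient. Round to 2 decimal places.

Total surface area S = 255 + 255 + 944.3 + 15.7 = 1470.0 m².
Absorption A = 255×0.01 + 255×0.04 + 944.3×0.05 + 15.7×0.31 = 64.832 sabins.
ᾱ = 64.832 / 1470.0 = 0.0441.
Eyring denominator: −S ln(1−ᾱ) = 66.300.
V = 17 × 15 × 15 = 3825 m³.
T = 0.161·V/[−S·ln(1−ᾱ)] = 0.161·3825/66.300 = 9.29 s.

9.29 s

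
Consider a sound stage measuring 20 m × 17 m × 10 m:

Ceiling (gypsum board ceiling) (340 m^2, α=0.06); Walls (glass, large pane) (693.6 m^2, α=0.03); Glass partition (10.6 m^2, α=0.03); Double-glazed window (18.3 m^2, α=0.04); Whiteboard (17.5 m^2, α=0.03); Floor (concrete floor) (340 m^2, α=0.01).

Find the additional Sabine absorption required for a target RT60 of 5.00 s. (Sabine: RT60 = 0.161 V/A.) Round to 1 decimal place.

Summing Sᵢαᵢ: 20.400 + 20.808 + 0.318 + 0.732 + 0.525 + 3.400 → A₁ = 46.183 sabins.
For T = 5.00 s, need A₂ = 0.161·V/T = 0.161·3400/5.00 = 109.480 sabins.
Additional absorption ΔA = 109.480 − 46.183 = 63.3 sabins.

63.3 sabins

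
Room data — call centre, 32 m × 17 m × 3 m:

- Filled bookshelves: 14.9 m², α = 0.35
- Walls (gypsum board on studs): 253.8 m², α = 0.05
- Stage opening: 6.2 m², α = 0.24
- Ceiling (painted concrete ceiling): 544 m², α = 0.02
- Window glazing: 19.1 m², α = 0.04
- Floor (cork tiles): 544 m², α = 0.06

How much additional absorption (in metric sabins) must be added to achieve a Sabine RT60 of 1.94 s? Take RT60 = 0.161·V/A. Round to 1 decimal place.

A₁ = Σ Sᵢαᵢ = 14.9·0.35 + 253.8·0.05 + 6.2·0.24 + 544·0.02 + 19.1·0.04 + 544·0.06 = 63.677 sabins.
Target A₂ = 0.161·1632/1.94 = 135.439 sabins (V = 1632 m³).
ΔA = A₂ − A₁ = 135.439 − 63.677 = 71.8 sabins.

71.8 sabins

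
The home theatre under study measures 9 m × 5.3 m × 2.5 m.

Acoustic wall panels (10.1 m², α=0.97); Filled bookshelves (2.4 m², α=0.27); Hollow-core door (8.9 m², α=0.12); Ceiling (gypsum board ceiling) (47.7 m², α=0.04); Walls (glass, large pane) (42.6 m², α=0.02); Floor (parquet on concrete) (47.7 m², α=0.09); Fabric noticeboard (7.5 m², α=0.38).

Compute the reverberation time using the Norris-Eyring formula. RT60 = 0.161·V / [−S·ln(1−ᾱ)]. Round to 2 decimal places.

S = Σ Sᵢ = 166.9 m².
Absorption A = 10.1×0.97 + 2.4×0.27 + 8.9×0.12 + 47.7×0.04 + 42.6×0.02 + 47.7×0.09 + 7.5×0.38 = 21.416 sabins.
ᾱ = 21.416 / 166.9 = 0.1283.
Eyring denominator: −S ln(1−ᾱ) = 22.917.
V = 9 × 5.3 × 2.5 = 119.25 m³.
T = 0.161·V/[−S·ln(1−ᾱ)] = 0.161·119.25/22.917 = 0.84 s.

0.84 sec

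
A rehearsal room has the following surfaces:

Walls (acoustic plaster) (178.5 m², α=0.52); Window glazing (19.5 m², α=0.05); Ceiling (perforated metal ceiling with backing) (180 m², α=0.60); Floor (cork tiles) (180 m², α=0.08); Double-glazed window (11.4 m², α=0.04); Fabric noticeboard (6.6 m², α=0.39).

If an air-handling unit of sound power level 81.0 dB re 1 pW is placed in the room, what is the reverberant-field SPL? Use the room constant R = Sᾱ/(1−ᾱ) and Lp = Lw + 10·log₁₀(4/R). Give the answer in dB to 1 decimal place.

61.5 dB

Σ(Sᵢαᵢ) = 178.5·0.52 + 19.5·0.05 + 180·0.60 + 180·0.08 + 11.4·0.04 + 6.6·0.39 = 219.225; total area S = 576.0 m².
ᾱ = 219.225/576.0 = 0.3806; R = Sᾱ/(1−ᾱ) = 219.225/(1−0.3806) = 353.931 m².
Lp = Lw + 10 log₁₀(4/R) = 81.0 -19.47 = 61.5 dB.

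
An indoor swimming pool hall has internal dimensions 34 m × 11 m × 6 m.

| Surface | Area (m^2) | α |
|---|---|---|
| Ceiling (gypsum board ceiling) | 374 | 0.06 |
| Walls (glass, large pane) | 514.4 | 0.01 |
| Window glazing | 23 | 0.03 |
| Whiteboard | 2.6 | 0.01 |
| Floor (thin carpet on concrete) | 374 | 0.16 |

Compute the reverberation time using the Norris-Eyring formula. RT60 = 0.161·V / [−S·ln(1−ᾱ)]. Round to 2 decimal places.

3.96 s

Total surface area S = 374 + 514.4 + 23 + 2.6 + 374 = 1288.0 m^2.
Absorption A = 374×0.06 + 514.4×0.01 + 23×0.03 + 2.6×0.01 + 374×0.16 = 88.140 sabins.
Mean coefficient ᾱ = A/S = 0.0684.
−S·ln(1−ᾱ) = −1288.0 × ln(1 − 0.0684) = 91.257.
V = 34 × 11 × 6 = 2244 m³.
T = 0.161·V/[−S·ln(1−ᾱ)] = 0.161·2244/91.257 = 3.96 s.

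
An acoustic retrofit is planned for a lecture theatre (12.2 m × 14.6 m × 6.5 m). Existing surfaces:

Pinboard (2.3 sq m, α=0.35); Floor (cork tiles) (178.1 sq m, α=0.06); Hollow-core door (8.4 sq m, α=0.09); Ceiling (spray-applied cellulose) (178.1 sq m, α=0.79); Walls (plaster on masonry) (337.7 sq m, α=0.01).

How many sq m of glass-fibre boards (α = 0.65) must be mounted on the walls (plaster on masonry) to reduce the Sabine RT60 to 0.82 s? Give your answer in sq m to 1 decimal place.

110.9

Equivalent absorption area: A₁ = 2.3×0.35 + 178.1×0.06 + 8.4×0.09 + 178.1×0.79 + 337.7×0.01 = 156.323 sq m.
Required A₂ = 0.161·1157.78/0.82 = 227.320 sabins.
Absorption to add: 227.320 − 156.323 = 70.997 sabins.
Each sq m of panel replacing the walls (plaster on masonry) adds (0.65 − 0.01) = 0.64 sabins.
Area = ΔA/Δα = 70.997/0.64 = 110.9 sq m.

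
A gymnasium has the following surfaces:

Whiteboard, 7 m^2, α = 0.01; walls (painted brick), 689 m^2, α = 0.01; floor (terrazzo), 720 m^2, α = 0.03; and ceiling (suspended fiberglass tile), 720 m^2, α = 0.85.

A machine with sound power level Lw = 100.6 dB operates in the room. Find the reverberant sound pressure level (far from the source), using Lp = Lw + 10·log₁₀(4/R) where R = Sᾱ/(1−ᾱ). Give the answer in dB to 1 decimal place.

Σ(Sᵢαᵢ) = 7×0.01 + 689×0.01 + 720×0.03 + 720×0.85 = 640.560; total area S = 2136.0 m^2.
ᾱ = 640.560/2136.0 = 0.2999; R = Sᾱ/(1−ᾱ) = 640.560/(1−0.2999) = 914.955 m^2.
Lp = 100.6 + 10·log₁₀(4/914.955) = 100.6 + (-23.59) = 77.0 dB.

77.0 dB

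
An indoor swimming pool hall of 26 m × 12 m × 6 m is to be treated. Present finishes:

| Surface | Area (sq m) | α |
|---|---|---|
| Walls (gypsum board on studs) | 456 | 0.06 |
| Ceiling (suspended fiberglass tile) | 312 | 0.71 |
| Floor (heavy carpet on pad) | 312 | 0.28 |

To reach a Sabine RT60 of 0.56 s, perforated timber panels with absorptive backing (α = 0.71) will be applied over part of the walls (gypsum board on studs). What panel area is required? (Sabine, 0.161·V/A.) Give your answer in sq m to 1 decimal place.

A₁ = Σ Sᵢαᵢ = 456×0.06 + 312×0.71 + 312×0.28 = 336.240 sabins.
V = 1872 m³. Target absorption A₂ = 0.161 × 1872 / 0.56 = 538.200 sabins.
ΔA needed = 538.200 − 336.240 = 201.960 sabins.
Net gain per sq m: Δα = 0.71 − 0.06 = 0.65.
Panel area = 201.960 / 0.65 = 310.7 sq m.

310.7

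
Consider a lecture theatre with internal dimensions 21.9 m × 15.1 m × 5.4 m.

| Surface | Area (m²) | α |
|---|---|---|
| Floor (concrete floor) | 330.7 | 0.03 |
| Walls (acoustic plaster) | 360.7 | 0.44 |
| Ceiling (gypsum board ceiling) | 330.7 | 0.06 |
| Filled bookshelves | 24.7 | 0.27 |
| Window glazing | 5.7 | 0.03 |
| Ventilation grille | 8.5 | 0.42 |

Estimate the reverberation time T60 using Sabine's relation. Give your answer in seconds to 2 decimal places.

1.45 s

Summing Sᵢαᵢ: 9.921 + 158.708 + 19.842 + 6.669 + 0.171 + 3.570 → A = 198.881 sabins.
Room volume: 1785.726 m³.
RT60 = 0.161 · V / A = 0.161 × 1785.726 / 198.881 = 1.45 s.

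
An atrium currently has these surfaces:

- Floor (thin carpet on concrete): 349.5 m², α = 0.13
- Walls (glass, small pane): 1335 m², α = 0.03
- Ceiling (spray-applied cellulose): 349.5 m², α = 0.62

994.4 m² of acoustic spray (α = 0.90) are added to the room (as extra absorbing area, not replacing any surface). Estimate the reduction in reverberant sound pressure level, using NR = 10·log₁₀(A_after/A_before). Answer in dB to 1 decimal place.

Total absorption A_before = 349.5×0.13 + 1335×0.03 + 349.5×0.62
  = 45.435 + 40.050 + 216.690 = 302.175 m² sabins.
Treatment contributes 994.4·0.90 = 894.960 sabins.
New total A_after = 1197.135 sabins.
NR = 10·log₁₀(1197.135/302.175) = 6.0 dB.

6.0 dB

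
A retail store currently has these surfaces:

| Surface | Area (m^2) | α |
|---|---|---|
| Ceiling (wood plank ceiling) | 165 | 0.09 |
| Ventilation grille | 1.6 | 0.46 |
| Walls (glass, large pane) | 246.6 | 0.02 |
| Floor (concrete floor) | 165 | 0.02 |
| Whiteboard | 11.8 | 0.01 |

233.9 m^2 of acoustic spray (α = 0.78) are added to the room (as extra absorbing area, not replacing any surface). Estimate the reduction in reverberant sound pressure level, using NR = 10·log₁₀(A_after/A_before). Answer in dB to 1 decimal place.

Total absorption A_before = 165*0.09 + 1.6*0.46 + 246.6*0.02 + 165*0.02 + 11.8*0.01
  = 14.850 + 0.736 + 4.932 + 3.300 + 0.118 = 23.936 m^2 sabins.
Added absorption = 233.9 × 0.78 = 182.442 sabins.
New total A_after = 206.378 sabins.
NR = 10·log₁₀(206.378/23.936) = 9.4 dB.

9.4 dB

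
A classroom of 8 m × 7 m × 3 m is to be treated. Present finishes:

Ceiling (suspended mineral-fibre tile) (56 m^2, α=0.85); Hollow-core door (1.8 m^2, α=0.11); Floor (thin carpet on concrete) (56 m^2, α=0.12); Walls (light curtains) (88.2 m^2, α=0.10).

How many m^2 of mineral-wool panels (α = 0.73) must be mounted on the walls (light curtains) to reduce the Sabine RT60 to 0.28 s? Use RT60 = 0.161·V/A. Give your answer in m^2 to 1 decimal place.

52.8

Total absorption A₁ = 56×0.85 + 1.8×0.11 + 56×0.12 + 88.2×0.10
  = 47.600 + 0.198 + 6.720 + 8.820 = 63.338 m^2 sabins.
V = 168 m³. Target absorption A₂ = 0.161 × 168 / 0.28 = 96.600 sabins.
Absorption to add: 96.600 − 63.338 = 33.262 sabins.
Each m^2 of panel replacing the walls (light curtains) adds (0.73 − 0.10) = 0.63 sabins.
Area = ΔA/Δα = 33.262/0.63 = 52.8 m^2.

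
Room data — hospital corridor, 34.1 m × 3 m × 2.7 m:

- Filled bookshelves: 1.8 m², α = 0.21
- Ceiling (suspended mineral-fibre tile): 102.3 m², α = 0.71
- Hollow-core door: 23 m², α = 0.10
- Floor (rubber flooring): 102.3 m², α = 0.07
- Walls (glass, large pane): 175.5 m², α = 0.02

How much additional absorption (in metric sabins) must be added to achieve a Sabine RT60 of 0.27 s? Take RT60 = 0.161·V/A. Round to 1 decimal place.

78.7 sabins

A₁ = Σ Sᵢαᵢ = 1.8*0.21 + 102.3*0.71 + 23*0.10 + 102.3*0.07 + 175.5*0.02 = 85.982 sabins.
Target A₂ = 0.161·276.21/0.27 = 164.703 sabins (V = 276.21 m³).
ΔA = A₂ − A₁ = 164.703 − 85.982 = 78.7 sabins.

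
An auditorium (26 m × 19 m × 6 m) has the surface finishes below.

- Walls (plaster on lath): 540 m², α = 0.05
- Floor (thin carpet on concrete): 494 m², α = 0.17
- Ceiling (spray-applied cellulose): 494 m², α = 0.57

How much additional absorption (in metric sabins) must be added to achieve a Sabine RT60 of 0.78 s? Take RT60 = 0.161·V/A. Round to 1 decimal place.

219.2 sabins

Summing Sᵢαᵢ: 27.000 + 83.980 + 281.580 → A₁ = 392.560 sabins.
For T = 0.78 s, need A₂ = 0.161·V/T = 0.161·2964/0.78 = 611.800 sabins.
Shortfall: 611.800 − 392.560 = 219.2 sabins.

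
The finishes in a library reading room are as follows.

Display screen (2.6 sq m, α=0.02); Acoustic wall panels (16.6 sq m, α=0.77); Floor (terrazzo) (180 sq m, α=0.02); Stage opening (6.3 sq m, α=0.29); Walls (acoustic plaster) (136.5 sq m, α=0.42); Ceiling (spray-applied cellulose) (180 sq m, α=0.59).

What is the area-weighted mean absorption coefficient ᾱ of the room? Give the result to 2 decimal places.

0.35

Total surface area S = 522.0 sq m.
Σ(Sᵢαᵢ) = 2.6*0.02 + 16.6*0.77 + 180*0.02 + 6.3*0.29 + 136.5*0.42 + 180*0.59 = 181.791.
ᾱ = A/S = 0.35.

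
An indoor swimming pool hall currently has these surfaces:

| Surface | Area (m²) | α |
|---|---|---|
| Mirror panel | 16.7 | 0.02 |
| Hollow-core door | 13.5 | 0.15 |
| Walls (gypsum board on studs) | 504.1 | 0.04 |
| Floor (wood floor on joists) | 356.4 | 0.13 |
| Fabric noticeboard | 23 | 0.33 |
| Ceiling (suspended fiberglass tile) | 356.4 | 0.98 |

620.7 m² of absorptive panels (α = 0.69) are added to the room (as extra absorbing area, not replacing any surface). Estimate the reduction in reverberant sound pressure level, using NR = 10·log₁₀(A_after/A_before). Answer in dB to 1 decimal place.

3.0 dB

Total absorption A_before = 16.7×0.02 + 13.5×0.15 + 504.1×0.04 + 356.4×0.13 + 23×0.33 + 356.4×0.98
  = 0.334 + 2.025 + 20.164 + 46.332 + 7.590 + 349.272 = 425.717 m² sabins.
Treatment contributes 620.7·0.69 = 428.283 sabins.
A_after = 425.717 + 428.283 = 854.000 sabins.
NR = 10·log₁₀(854.000/425.717) = 3.0 dB.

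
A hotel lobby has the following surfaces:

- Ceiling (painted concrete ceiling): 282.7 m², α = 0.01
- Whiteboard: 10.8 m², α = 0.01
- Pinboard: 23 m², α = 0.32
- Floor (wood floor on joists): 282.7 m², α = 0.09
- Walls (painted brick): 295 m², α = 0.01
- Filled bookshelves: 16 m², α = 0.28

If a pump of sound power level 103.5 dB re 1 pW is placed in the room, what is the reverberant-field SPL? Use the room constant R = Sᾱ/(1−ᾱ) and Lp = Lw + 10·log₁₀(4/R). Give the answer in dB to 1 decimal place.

Σ(Sᵢαᵢ) = 282.7×0.01 + 10.8×0.01 + 23×0.32 + 282.7×0.09 + 295×0.01 + 16×0.28 = 43.168; total area S = 910.2 m².
ᾱ = 43.168/910.2 = 0.0474; R = Sᾱ/(1−ᾱ) = 43.168/(1−0.0474) = 45.316 m².
Lp = 103.5 + 10·log₁₀(4/45.316) = 103.5 + (-10.54) = 93.0 dB.

93.0 dB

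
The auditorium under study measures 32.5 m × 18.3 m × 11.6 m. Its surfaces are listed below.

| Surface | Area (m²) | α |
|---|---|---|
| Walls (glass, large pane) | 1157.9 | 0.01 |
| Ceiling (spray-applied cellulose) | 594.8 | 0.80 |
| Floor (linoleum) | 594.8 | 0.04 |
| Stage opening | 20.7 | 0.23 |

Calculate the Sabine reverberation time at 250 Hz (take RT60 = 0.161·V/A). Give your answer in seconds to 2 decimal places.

2.15 seconds

Equivalent absorption area: A = 1157.9*0.01 + 594.8*0.80 + 594.8*0.04 + 20.7*0.23 = 515.972 m².
Room volume: 6899.1 m³.
RT60 = 0.161 · V / A = 0.161 × 6899.1 / 515.972 = 2.15 s.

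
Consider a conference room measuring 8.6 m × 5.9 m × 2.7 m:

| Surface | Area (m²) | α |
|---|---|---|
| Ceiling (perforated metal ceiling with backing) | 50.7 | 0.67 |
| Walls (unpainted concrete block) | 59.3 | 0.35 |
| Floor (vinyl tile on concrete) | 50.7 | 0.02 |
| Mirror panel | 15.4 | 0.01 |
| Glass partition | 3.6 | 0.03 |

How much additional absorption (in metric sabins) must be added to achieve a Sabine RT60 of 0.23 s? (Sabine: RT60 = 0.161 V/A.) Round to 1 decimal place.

39.9 sabins

Total absorption A₁ = 50.7*0.67 + 59.3*0.35 + 50.7*0.02 + 15.4*0.01 + 3.6*0.03
  = 33.969 + 20.755 + 1.014 + 0.154 + 0.108 = 56.000 m² sabins.
V = 136.998 m³. Required absorption A₂ = 0.161 × 136.998 / 0.23 = 95.899 sabins.
Additional absorption ΔA = 95.899 − 56.000 = 39.9 sabins.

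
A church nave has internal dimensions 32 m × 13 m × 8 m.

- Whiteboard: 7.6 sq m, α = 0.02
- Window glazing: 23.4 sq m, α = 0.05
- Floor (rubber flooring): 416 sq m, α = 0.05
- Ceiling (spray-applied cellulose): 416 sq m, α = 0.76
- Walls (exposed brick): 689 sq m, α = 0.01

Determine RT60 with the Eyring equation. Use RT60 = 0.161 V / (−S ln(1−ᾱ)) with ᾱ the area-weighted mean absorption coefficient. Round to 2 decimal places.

1.37 s

Total surface area S = 7.6 + 23.4 + 416 + 416 + 689 = 1552.0 sq m.
Absorption A = 7.6·0.02 + 23.4·0.05 + 416·0.05 + 416·0.76 + 689·0.01 = 345.172 sabins.
ᾱ = 345.172 / 1552.0 = 0.2224.
Eyring denominator: −S ln(1−ᾱ) = 390.395.
V = 32 × 13 × 8 = 3328 m³.
RT60 = 0.161 × 3328 / 390.395 = 1.37 s.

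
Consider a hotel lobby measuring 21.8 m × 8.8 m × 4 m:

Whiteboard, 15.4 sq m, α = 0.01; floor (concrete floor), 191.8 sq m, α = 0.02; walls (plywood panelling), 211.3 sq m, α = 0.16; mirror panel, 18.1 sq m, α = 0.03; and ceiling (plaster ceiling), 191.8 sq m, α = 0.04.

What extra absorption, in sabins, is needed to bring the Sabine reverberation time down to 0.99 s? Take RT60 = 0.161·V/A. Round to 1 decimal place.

Summing Sᵢαᵢ: 0.154 + 3.836 + 33.808 + 0.543 + 7.672 → A₁ = 46.013 sabins.
Target A₂ = 0.161·767.36/0.99 = 124.793 sabins (V = 767.36 m³).
Additional absorption ΔA = 124.793 − 46.013 = 78.8 sabins.

78.8 sabins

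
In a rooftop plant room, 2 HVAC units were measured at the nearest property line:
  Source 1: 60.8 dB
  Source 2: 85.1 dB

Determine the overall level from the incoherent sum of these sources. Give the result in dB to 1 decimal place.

Σ 10^(Lᵢ/10) = 3.248e+08.
Combined level = 10 log₁₀(3.248e+08) = 85.1 dB.

85.1 dB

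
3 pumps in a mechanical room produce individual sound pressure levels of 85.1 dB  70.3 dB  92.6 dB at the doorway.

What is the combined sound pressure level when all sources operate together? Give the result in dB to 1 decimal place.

Converting to relative power and adding: 10^(85.1/10) + 10^(70.3/10) + 10^(92.6/10) = 2.154e+09.
Back to dB: 10·log₁₀ Σ = 93.3 dB.

93.3 dB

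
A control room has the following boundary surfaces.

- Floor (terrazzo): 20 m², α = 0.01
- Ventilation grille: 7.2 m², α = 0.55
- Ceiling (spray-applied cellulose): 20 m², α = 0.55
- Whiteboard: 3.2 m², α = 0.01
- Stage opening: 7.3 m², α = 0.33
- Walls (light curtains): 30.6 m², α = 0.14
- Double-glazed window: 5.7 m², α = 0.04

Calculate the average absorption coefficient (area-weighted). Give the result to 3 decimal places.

0.235

S = Σ Sᵢ = 20 + 7.2 + 20 + 3.2 + 7.3 + 30.6 + 5.7 = 94.0 m².
Weighted sum Σ Sα = 22.113.
ᾱ = A/S = 0.235.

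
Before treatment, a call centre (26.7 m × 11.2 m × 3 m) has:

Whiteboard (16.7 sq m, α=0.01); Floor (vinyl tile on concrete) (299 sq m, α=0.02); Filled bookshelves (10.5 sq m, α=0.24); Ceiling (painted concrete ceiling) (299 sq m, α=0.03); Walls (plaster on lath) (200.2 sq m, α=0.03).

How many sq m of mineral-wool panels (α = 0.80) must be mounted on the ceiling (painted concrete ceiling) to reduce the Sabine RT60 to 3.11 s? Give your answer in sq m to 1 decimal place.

29.6

Total absorption A₁ = 16.7·0.01 + 299·0.02 + 10.5·0.24 + 299·0.03 + 200.2·0.03
  = 0.167 + 5.980 + 2.520 + 8.970 + 6.006 = 23.643 sq m sabins.
V = 897.12 m³. Target absorption A₂ = 0.161 × 897.12 / 3.11 = 46.443 sabins.
Absorption to add: 46.443 − 23.643 = 22.800 sabins.
Net gain per sq m: Δα = 0.80 − 0.03 = 0.77.
Panel area = 22.800 / 0.77 = 29.6 sq m.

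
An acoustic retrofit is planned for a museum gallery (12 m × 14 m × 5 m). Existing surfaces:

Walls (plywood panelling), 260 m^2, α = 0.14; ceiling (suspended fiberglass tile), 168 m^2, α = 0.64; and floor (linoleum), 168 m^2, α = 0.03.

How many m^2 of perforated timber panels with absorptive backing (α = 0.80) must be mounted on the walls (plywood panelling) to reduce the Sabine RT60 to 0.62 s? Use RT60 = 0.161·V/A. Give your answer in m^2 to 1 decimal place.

104.8

A₁ = Σ Sᵢαᵢ = 260·0.14 + 168·0.64 + 168·0.03 = 148.960 sabins.
Required A₂ = 0.161·840/0.62 = 218.129 sabins.
ΔA needed = 218.129 − 148.960 = 69.169 sabins.
Net gain per m^2: Δα = 0.80 − 0.14 = 0.66.
Panel area = 69.169 / 0.66 = 104.8 m^2.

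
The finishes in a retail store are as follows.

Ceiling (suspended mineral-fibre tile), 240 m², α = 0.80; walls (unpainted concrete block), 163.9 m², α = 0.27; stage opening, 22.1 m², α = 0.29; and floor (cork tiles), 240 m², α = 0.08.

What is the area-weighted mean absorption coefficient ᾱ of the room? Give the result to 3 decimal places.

Total surface area S = 666.0 m².
Weighted sum Σ Sα = 261.862.
ᾱ = A/S = 0.393.

0.393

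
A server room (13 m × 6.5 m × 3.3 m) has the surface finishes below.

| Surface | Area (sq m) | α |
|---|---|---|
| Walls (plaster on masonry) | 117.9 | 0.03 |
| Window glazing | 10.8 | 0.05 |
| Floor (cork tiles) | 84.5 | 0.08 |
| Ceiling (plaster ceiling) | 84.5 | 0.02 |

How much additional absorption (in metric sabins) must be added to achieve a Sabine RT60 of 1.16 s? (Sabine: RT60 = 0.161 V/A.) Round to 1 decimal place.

26.2 sabins

A₁ = Σ Sᵢαᵢ = 117.9·0.03 + 10.8·0.05 + 84.5·0.08 + 84.5·0.02 = 12.527 sabins.
V = 278.85 m³. Required absorption A₂ = 0.161 × 278.85 / 1.16 = 38.702 sabins.
Shortfall: 38.702 − 12.527 = 26.2 sabins.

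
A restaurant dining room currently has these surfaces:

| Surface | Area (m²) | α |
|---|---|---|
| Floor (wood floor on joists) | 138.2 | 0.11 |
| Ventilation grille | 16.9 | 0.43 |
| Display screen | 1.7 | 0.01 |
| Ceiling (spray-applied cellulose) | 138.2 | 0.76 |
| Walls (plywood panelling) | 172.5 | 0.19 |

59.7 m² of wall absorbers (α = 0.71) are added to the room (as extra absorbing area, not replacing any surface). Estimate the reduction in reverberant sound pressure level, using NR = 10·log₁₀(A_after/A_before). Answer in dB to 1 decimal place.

1.0 dB

Total absorption A_before = 138.2×0.11 + 16.9×0.43 + 1.7×0.01 + 138.2×0.76 + 172.5×0.19
  = 15.202 + 7.267 + 0.017 + 105.032 + 32.775 = 160.293 m² sabins.
Treatment contributes 59.7·0.71 = 42.387 sabins.
A_after = 160.293 + 42.387 = 202.680 sabins.
NR = 10·log₁₀(202.680/160.293) = 1.0 dB.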